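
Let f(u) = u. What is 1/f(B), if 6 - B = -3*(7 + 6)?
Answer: 1/45 ≈ 0.022222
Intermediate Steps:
B = 45 (B = 6 - (-3)*(7 + 6) = 6 - (-3)*13 = 6 - 1*(-39) = 6 + 39 = 45)
1/f(B) = 1/45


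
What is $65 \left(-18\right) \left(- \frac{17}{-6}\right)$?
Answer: $-3315$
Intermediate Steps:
$65 \left(-18\right) \left(- \frac{17}{-6}\right) = - 1170 \left(\left(-17\right) \left(- \frac{1}{6}\right)\right) = \left(-1170\right) \frac{17}{6} = -3315$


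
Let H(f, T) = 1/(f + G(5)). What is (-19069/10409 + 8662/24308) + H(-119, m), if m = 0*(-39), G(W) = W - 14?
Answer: -12010983301/8096703104 ≈ -1.4834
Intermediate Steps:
G(W) = -14 + W
m = 0
H(f, T) = 1/(-9 + f) (H(f, T) = 1/(f + (-14 + 5)) = 1/(f - 9) = 1/(-9 + f))
(-19069/10409 + 8662/24308) + H(-119, m) = (-19069/10409 + 8662/24308) + 1/(-9 - 119) = (-19069*1/10409 + 8662*(1/24308)) + 1/(-128) = (-19069/10409 + 4331/12154) - 1/128 = -186683247/126510986 - 1/128 = -12010983301/8096703104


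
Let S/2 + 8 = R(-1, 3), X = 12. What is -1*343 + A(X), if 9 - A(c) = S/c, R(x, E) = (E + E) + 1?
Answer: -2003/6 ≈ -333.83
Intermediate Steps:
R(x, E) = 1 + 2*E (R(x, E) = 2*E + 1 = 1 + 2*E)
S = -2 (S = -16 + 2*(1 + 2*3) = -16 + 2*(1 + 6) = -16 + 2*7 = -16 + 14 = -2)
A(c) = 9 + 2/c (A(c) = 9 - (-2)/c = 9 + 2/c)
-1*343 + A(X) = -1*343 + (9 + 2/12) = -343 + (9 + 2*(1/12)) = -343 + (9 + ⅙) = -343 + 55/6 = -2003/6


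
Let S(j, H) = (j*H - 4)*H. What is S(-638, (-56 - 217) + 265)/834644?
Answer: -10200/208661 ≈ -0.048883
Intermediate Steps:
S(j, H) = H*(-4 + H*j) (S(j, H) = (H*j - 4)*H = (-4 + H*j)*H = H*(-4 + H*j))
S(-638, (-56 - 217) + 265)/834644 = (((-56 - 217) + 265)*(-4 + ((-56 - 217) + 265)*(-638)))/834644 = ((-273 + 265)*(-4 + (-273 + 265)*(-638)))*(1/834644) = -8*(-4 - 8*(-638))*(1/834644) = -8*(-4 + 5104)*(1/834644) = -8*5100*(1/834644) = -40800*1/834644 = -10200/208661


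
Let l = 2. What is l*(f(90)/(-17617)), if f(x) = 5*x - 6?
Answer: -888/17617 ≈ -0.050406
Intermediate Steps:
f(x) = -6 + 5*x
l*(f(90)/(-17617)) = 2*((-6 + 5*90)/(-17617)) = 2*((-6 + 450)*(-1/17617)) = 2*(444*(-1/17617)) = 2*(-444/17617) = -888/17617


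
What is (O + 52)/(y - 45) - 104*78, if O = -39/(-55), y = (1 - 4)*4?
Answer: -25434019/3135 ≈ -8112.9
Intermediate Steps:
y = -12 (y = -3*4 = -12)
O = 39/55 (O = -39*(-1/55) = 39/55 ≈ 0.70909)
(O + 52)/(y - 45) - 104*78 = (39/55 + 52)/(-12 - 45) - 104*78 = (2899/55)/(-57) - 8112 = (2899/55)*(-1/57) - 8112 = -2899/3135 - 8112 = -25434019/3135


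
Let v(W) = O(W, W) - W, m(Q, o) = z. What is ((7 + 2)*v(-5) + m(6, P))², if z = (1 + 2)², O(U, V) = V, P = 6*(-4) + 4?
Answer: 81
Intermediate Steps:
P = -20 (P = -24 + 4 = -20)
z = 9 (z = 3² = 9)
m(Q, o) = 9
v(W) = 0 (v(W) = W - W = 0)
((7 + 2)*v(-5) + m(6, P))² = ((7 + 2)*0 + 9)² = (9*0 + 9)² = (0 + 9)² = 9² = 81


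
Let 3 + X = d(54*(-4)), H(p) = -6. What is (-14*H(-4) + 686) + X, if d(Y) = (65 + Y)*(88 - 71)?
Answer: -1800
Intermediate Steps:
d(Y) = 1105 + 17*Y (d(Y) = (65 + Y)*17 = 1105 + 17*Y)
X = -2570 (X = -3 + (1105 + 17*(54*(-4))) = -3 + (1105 + 17*(-216)) = -3 + (1105 - 3672) = -3 - 2567 = -2570)
(-14*H(-4) + 686) + X = (-14*(-6) + 686) - 2570 = (84 + 686) - 2570 = 770 - 2570 = -1800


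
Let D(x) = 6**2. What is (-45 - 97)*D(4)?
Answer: -5112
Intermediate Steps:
D(x) = 36
(-45 - 97)*D(4) = (-45 - 97)*36 = -142*36 = -5112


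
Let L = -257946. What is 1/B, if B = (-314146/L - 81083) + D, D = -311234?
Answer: -128973/50598143368 ≈ -2.5490e-6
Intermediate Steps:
B = -50598143368/128973 (B = (-314146/(-257946) - 81083) - 311234 = (-314146*(-1/257946) - 81083) - 311234 = (157073/128973 - 81083) - 311234 = -10457360686/128973 - 311234 = -50598143368/128973 ≈ -3.9232e+5)
1/B = 1/(-50598143368/128973) = -128973/50598143368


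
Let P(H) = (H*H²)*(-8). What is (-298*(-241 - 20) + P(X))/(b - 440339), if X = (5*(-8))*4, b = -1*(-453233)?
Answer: 2346127/921 ≈ 2547.4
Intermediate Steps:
b = 453233
X = -160 (X = -40*4 = -160)
P(H) = -8*H³ (P(H) = H³*(-8) = -8*H³)
(-298*(-241 - 20) + P(X))/(b - 440339) = (-298*(-241 - 20) - 8*(-160)³)/(453233 - 440339) = (-298*(-261) - 8*(-4096000))/12894 = (77778 + 32768000)*(1/12894) = 32845778*(1/12894) = 2346127/921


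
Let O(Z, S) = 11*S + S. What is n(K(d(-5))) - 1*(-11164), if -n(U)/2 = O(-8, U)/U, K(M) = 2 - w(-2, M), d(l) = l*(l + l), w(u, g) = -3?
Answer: 11140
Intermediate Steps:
d(l) = 2*l² (d(l) = l*(2*l) = 2*l²)
O(Z, S) = 12*S
K(M) = 5 (K(M) = 2 - 1*(-3) = 2 + 3 = 5)
n(U) = -24 (n(U) = -2*12*U/U = -2*12 = -24)
n(K(d(-5))) - 1*(-11164) = -24 - 1*(-11164) = -24 + 11164 = 11140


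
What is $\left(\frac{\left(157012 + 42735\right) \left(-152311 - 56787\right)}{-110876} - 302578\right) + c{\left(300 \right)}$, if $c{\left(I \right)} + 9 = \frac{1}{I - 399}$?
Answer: $\frac{406744513265}{5488362} \approx 74110.0$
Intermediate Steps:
$c{\left(I \right)} = -9 + \frac{1}{-399 + I}$ ($c{\left(I \right)} = -9 + \frac{1}{I - 399} = -9 + \frac{1}{-399 + I}$)
$\left(\frac{\left(157012 + 42735\right) \left(-152311 - 56787\right)}{-110876} - 302578\right) + c{\left(300 \right)} = \left(\frac{\left(157012 + 42735\right) \left(-152311 - 56787\right)}{-110876} - 302578\right) + \frac{3592 - 2700}{-399 + 300} = \left(199747 \left(-209098\right) \left(- \frac{1}{110876}\right) - 302578\right) + \frac{3592 - 2700}{-99} = \left(\left(-41766698206\right) \left(- \frac{1}{110876}\right) - 302578\right) - \frac{892}{99} = \left(\frac{20883349103}{55438} - 302578\right) - \frac{892}{99} = \frac{4109029939}{55438} - \frac{892}{99} = \frac{406744513265}{5488362}$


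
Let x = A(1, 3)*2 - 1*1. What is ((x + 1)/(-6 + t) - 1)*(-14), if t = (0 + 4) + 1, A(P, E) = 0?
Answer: 14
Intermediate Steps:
t = 5 (t = 4 + 1 = 5)
x = -1 (x = 0*2 - 1*1 = 0 - 1 = -1)
((x + 1)/(-6 + t) - 1)*(-14) = ((-1 + 1)/(-6 + 5) - 1)*(-14) = (0/(-1) - 1)*(-14) = (0*(-1) - 1)*(-14) = (0 - 1)*(-14) = -1*(-14) = 14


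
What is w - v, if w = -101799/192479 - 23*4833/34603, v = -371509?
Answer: 2474355360779075/6660350837 ≈ 3.7151e+5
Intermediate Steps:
w = -24918323958/6660350837 (w = -101799*1/192479 - 111159*1/34603 = -101799/192479 - 111159/34603 = -24918323958/6660350837 ≈ -3.7413)
w - v = -24918323958/6660350837 - 1*(-371509) = -24918323958/6660350837 + 371509 = 2474355360779075/6660350837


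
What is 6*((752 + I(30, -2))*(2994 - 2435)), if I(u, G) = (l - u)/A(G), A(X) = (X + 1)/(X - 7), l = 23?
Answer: 2310906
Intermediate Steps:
A(X) = (1 + X)/(-7 + X)
I(u, G) = (-7 + G)*(23 - u)/(1 + G) (I(u, G) = (23 - u)/(((1 + G)/(-7 + G))) = (23 - u)*((-7 + G)/(1 + G)) = (-7 + G)*(23 - u)/(1 + G))
6*((752 + I(30, -2))*(2994 - 2435)) = 6*((752 - (-23 + 30)*(-7 - 2)/(1 - 2))*(2994 - 2435)) = 6*((752 - 1*7*(-9)/(-1))*559) = 6*((752 - 1*(-1)*7*(-9))*559) = 6*((752 - 63)*559) = 6*(689*559) = 6*385151 = 2310906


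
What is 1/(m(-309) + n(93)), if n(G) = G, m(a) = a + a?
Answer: -1/525 ≈ -0.0019048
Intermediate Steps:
m(a) = 2*a
1/(m(-309) + n(93)) = 1/(2*(-309) + 93) = 1/(-618 + 93) = 1/(-525) = -1/525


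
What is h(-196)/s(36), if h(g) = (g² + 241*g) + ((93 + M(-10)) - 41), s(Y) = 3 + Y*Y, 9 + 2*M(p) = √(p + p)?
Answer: -17545/2598 + I*√5/1299 ≈ -6.7533 + 0.0017214*I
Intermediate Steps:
M(p) = -9/2 + √2*√p/2 (M(p) = -9/2 + √(p + p)/2 = -9/2 + √(2*p)/2 = -9/2 + (√2*√p)/2 = -9/2 + √2*√p/2)
s(Y) = 3 + Y²
h(g) = 95/2 + g² + 241*g + I*√5 (h(g) = (g² + 241*g) + ((93 + (-9/2 + √2*√(-10)/2)) - 41) = (g² + 241*g) + ((93 + (-9/2 + √2*(I*√10)/2)) - 41) = (g² + 241*g) + ((93 + (-9/2 + I*√5)) - 41) = (g² + 241*g) + ((177/2 + I*√5) - 41) = (g² + 241*g) + (95/2 + I*√5) = 95/2 + g² + 241*g + I*√5)
h(-196)/s(36) = (95/2 + (-196)² + 241*(-196) + I*√5)/(3 + 36²) = (95/2 + 38416 - 47236 + I*√5)/(3 + 1296) = (-17545/2 + I*√5)/1299 = (-17545/2 + I*√5)*(1/1299) = -17545/2598 + I*√5/1299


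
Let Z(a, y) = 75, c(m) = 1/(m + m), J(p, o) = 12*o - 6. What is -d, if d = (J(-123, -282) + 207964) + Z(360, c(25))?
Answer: -204649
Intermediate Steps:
J(p, o) = -6 + 12*o
c(m) = 1/(2*m)
d = 204649 (d = ((-6 + 12*(-282)) + 207964) + 75 = ((-6 - 3384) + 207964) + 75 = (-3390 + 207964) + 75 = 204574 + 75 = 204649)
-d = -1*204649 = -204649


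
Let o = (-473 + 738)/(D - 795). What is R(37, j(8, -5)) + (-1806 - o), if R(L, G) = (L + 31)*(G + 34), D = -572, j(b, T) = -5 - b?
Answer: -516461/1367 ≈ -377.81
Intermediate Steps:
R(L, G) = (31 + L)*(34 + G)
o = -265/1367 (o = (-473 + 738)/(-572 - 795) = 265/(-1367) = 265*(-1/1367) = -265/1367 ≈ -0.19386)
R(37, j(8, -5)) + (-1806 - o) = (1054 + 31*(-5 - 1*8) + 34*37 + (-5 - 1*8)*37) + (-1806 - 1*(-265/1367)) = (1054 + 31*(-5 - 8) + 1258 + (-5 - 8)*37) + (-1806 + 265/1367) = (1054 + 31*(-13) + 1258 - 13*37) - 2468537/1367 = (1054 - 403 + 1258 - 481) - 2468537/1367 = 1428 - 2468537/1367 = -516461/1367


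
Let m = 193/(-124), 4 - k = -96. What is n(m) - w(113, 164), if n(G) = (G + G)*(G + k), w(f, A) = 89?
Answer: -3040183/7688 ≈ -395.45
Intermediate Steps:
k = 100 (k = 4 - 1*(-96) = 4 + 96 = 100)
m = -193/124 (m = 193*(-1/124) = -193/124 ≈ -1.5565)
n(G) = 2*G*(100 + G) (n(G) = (G + G)*(G + 100) = (2*G)*(100 + G) = 2*G*(100 + G))
n(m) - w(113, 164) = 2*(-193/124)*(100 - 193/124) - 1*89 = 2*(-193/124)*(12207/124) - 89 = -2355951/7688 - 89 = -3040183/7688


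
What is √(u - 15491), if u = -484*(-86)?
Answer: √26133 ≈ 161.66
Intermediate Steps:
u = 41624
√(u - 15491) = √(41624 - 15491) = √26133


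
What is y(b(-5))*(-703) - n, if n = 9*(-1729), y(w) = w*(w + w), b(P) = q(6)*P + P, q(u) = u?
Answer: -1706789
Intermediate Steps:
b(P) = 7*P (b(P) = 6*P + P = 7*P)
y(w) = 2*w² (y(w) = w*(2*w) = 2*w²)
n = -15561
y(b(-5))*(-703) - n = (2*(7*(-5))²)*(-703) - 1*(-15561) = (2*(-35)²)*(-703) + 15561 = (2*1225)*(-703) + 15561 = 2450*(-703) + 15561 = -1722350 + 15561 = -1706789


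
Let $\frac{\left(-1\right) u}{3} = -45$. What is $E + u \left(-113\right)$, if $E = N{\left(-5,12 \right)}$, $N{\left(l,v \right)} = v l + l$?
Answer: $-15320$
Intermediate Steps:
$N{\left(l,v \right)} = l + l v$ ($N{\left(l,v \right)} = l v + l = l + l v$)
$E = -65$ ($E = - 5 \left(1 + 12\right) = \left(-5\right) 13 = -65$)
$u = 135$ ($u = \left(-3\right) \left(-45\right) = 135$)
$E + u \left(-113\right) = -65 + 135 \left(-113\right) = -65 - 15255 = -15320$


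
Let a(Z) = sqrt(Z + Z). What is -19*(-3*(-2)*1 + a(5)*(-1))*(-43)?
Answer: 4902 - 817*sqrt(10) ≈ 2318.4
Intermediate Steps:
a(Z) = sqrt(2)*sqrt(Z) (a(Z) = sqrt(2*Z) = sqrt(2)*sqrt(Z))
-19*(-3*(-2)*1 + a(5)*(-1))*(-43) = -19*(-3*(-2)*1 + (sqrt(2)*sqrt(5))*(-1))*(-43) = -19*(6*1 + sqrt(10)*(-1))*(-43) = -19*(6 - sqrt(10))*(-43) = (-114 + 19*sqrt(10))*(-43) = 4902 - 817*sqrt(10)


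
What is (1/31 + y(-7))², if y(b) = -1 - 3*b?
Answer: 385641/961 ≈ 401.29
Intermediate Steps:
y(b) = -1 - 3*b
(1/31 + y(-7))² = (1/31 + (-1 - 3*(-7)))² = (1/31 + (-1 + 21))² = (1/31 + 20)² = (621/31)² = 385641/961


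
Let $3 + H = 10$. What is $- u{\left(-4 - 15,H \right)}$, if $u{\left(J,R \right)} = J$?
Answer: $19$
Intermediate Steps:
$H = 7$ ($H = -3 + 10 = 7$)
$- u{\left(-4 - 15,H \right)} = - (-4 - 15) = \left(-1\right) \left(-19\right) = 19$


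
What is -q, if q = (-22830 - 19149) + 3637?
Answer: 38342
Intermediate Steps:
q = -38342 (q = -41979 + 3637 = -38342)
-q = -1*(-38342) = 38342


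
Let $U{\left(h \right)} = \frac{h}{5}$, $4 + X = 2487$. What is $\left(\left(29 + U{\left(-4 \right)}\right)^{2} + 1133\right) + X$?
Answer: $\frac{110281}{25} \approx 4411.2$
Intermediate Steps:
$X = 2483$ ($X = -4 + 2487 = 2483$)
$U{\left(h \right)} = \frac{h}{5}$ ($U{\left(h \right)} = h \frac{1}{5} = \frac{h}{5}$)
$\left(\left(29 + U{\left(-4 \right)}\right)^{2} + 1133\right) + X = \left(\left(29 + \frac{1}{5} \left(-4\right)\right)^{2} + 1133\right) + 2483 = \left(\left(29 - \frac{4}{5}\right)^{2} + 1133\right) + 2483 = \left(\left(\frac{141}{5}\right)^{2} + 1133\right) + 2483 = \left(\frac{19881}{25} + 1133\right) + 2483 = \frac{48206}{25} + 2483 = \frac{110281}{25}$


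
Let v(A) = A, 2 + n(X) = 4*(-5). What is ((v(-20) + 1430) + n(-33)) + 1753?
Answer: 3141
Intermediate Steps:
n(X) = -22 (n(X) = -2 + 4*(-5) = -2 - 20 = -22)
((v(-20) + 1430) + n(-33)) + 1753 = ((-20 + 1430) - 22) + 1753 = (1410 - 22) + 1753 = 1388 + 1753 = 3141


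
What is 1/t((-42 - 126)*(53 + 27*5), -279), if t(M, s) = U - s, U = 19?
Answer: 1/298 ≈ 0.0033557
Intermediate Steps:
t(M, s) = 19 - s
1/t((-42 - 126)*(53 + 27*5), -279) = 1/(19 - 1*(-279)) = 1/(19 + 279) = 1/298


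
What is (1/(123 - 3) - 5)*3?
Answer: -599/40 ≈ -14.975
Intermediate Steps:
(1/(123 - 3) - 5)*3 = (1/120 - 5)*3 = -599/120*3 = -599/40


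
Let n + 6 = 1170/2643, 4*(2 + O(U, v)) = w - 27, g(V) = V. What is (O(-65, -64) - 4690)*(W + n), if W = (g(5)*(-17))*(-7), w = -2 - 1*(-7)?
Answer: -4878814105/1762 ≈ -2.7689e+6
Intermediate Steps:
w = 5 (w = -2 + 7 = 5)
O(U, v) = -15/2 (O(U, v) = -2 + (5 - 27)/4 = -2 + (¼)*(-22) = -2 - 11/2 = -15/2)
n = -4896/881 (n = -6 + 1170/2643 = -6 + 1170*(1/2643) = -6 + 390/881 = -4896/881 ≈ -5.5573)
W = 595 (W = (5*(-17))*(-7) = -85*(-7) = 595)
(O(-65, -64) - 4690)*(W + n) = (-15/2 - 4690)*(595 - 4896/881) = -9395/2*519299/881 = -4878814105/1762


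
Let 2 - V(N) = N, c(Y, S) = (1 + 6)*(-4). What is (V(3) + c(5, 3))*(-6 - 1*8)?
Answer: 406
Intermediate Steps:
c(Y, S) = -28 (c(Y, S) = 7*(-4) = -28)
V(N) = 2 - N
(V(3) + c(5, 3))*(-6 - 1*8) = ((2 - 1*3) - 28)*(-6 - 1*8) = ((2 - 3) - 28)*(-6 - 8) = (-1 - 28)*(-14) = -29*(-14) = 406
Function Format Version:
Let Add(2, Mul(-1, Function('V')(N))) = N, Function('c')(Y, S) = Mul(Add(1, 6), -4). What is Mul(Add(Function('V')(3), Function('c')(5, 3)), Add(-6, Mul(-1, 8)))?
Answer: 406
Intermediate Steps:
Function('c')(Y, S) = -28 (Function('c')(Y, S) = Mul(7, -4) = -28)
Function('V')(N) = Add(2, Mul(-1, N))
Mul(Add(Function('V')(3), Function('c')(5, 3)), Add(-6, Mul(-1, 8))) = Mul(Add(Add(2, Mul(-1, 3)), -28), Add(-6, Mul(-1, 8))) = Mul(Add(Add(2, -3), -28), Add(-6, -8)) = Mul(Add(-1, -28), -14) = Mul(-29, -14) = 406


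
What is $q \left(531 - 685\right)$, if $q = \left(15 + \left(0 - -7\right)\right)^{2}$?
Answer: $-74536$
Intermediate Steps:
$q = 484$ ($q = \left(15 + \left(0 + 7\right)\right)^{2} = \left(15 + 7\right)^{2} = 22^{2} = 484$)
$q \left(531 - 685\right) = 484 \left(531 - 685\right) = 484 \left(-154\right) = -74536$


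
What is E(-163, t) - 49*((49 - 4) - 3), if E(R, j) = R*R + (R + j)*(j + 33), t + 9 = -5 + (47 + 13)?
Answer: 15268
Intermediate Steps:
t = 46 (t = -9 + (-5 + (47 + 13)) = -9 + (-5 + 60) = -9 + 55 = 46)
E(R, j) = R² + (33 + j)*(R + j) (E(R, j) = R² + (R + j)*(33 + j) = R² + (33 + j)*(R + j))
E(-163, t) - 49*((49 - 4) - 3) = ((-163)² + 46² + 33*(-163) + 33*46 - 163*46) - 49*((49 - 4) - 3) = (26569 + 2116 - 5379 + 1518 - 7498) - 49*(45 - 3) = 17326 - 49*42 = 17326 - 2058 = 15268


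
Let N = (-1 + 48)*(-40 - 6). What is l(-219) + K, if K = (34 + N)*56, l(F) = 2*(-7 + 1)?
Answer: -119180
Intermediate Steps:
l(F) = -12 (l(F) = 2*(-6) = -12)
N = -2162 (N = 47*(-46) = -2162)
K = -119168 (K = (34 - 2162)*56 = -2128*56 = -119168)
l(-219) + K = -12 - 119168 = -119180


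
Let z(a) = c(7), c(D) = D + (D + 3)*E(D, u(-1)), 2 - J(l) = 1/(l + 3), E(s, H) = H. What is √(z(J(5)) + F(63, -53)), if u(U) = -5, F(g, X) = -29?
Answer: 6*I*√2 ≈ 8.4853*I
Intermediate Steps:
J(l) = 2 - 1/(3 + l) (J(l) = 2 - 1/(l + 3) = 2 - 1/(3 + l))
c(D) = -15 - 4*D (c(D) = D + (D + 3)*(-5) = D + (3 + D)*(-5) = D + (-15 - 5*D) = -15 - 4*D)
z(a) = -43 (z(a) = -15 - 4*7 = -15 - 28 = -43)
√(z(J(5)) + F(63, -53)) = √(-43 - 29) = √(-72) = 6*I*√2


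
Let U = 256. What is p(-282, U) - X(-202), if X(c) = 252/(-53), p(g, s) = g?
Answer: -14694/53 ≈ -277.25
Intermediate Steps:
X(c) = -252/53 (X(c) = 252*(-1/53) = -252/53)
p(-282, U) - X(-202) = -282 - 1*(-252/53) = -282 + 252/53 = -14694/53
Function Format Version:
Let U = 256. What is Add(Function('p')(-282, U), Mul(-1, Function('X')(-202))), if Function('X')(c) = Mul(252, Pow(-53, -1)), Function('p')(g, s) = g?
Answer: Rational(-14694, 53) ≈ -277.25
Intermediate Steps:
Function('X')(c) = Rational(-252, 53) (Function('X')(c) = Mul(252, Rational(-1, 53)) = Rational(-252, 53))
Add(Function('p')(-282, U), Mul(-1, Function('X')(-202))) = Add(-282, Mul(-1, Rational(-252, 53))) = Add(-282, Rational(252, 53)) = Rational(-14694, 53)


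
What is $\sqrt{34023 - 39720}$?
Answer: $3 i \sqrt{633} \approx 75.479 i$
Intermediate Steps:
$\sqrt{34023 - 39720} = \sqrt{-5697} = 3 i \sqrt{633}$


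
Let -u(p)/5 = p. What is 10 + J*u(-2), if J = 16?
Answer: 170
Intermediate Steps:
u(p) = -5*p
10 + J*u(-2) = 10 + 16*(-5*(-2)) = 10 + 16*10 = 10 + 160 = 170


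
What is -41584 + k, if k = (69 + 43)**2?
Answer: -29040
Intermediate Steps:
k = 12544 (k = 112**2 = 12544)
-41584 + k = -41584 + 12544 = -29040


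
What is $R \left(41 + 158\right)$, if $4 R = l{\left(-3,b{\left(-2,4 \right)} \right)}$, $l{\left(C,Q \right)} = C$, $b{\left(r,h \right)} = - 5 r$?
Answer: $- \frac{597}{4} \approx -149.25$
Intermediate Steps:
$R = - \frac{3}{4}$ ($R = \frac{1}{4} \left(-3\right) = - \frac{3}{4} \approx -0.75$)
$R \left(41 + 158\right) = - \frac{3 \left(41 + 158\right)}{4} = \left(- \frac{3}{4}\right) 199 = - \frac{597}{4}$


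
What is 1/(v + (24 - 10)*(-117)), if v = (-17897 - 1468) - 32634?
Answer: -1/53637 ≈ -1.8644e-5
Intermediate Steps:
v = -51999 (v = -19365 - 32634 = -51999)
1/(v + (24 - 10)*(-117)) = 1/(-51999 + (24 - 10)*(-117)) = 1/(-51999 + 14*(-117)) = 1/(-51999 - 1638) = 1/(-53637) = -1/53637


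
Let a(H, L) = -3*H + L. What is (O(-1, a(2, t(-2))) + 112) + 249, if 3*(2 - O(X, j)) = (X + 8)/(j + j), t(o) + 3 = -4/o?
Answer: 2179/6 ≈ 363.17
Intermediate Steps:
t(o) = -3 - 4/o
a(H, L) = L - 3*H
O(X, j) = 2 - (8 + X)/(6*j) (O(X, j) = 2 - (X + 8)/(3*(j + j)) = 2 - (8 + X)/(3*(2*j)) = 2 - (8 + X)*1/(2*j)/3 = 2 - (8 + X)/(6*j))
(O(-1, a(2, t(-2))) + 112) + 249 = ((-8 - 1*(-1) + 12*((-3 - 4/(-2)) - 3*2))/(6*((-3 - 4/(-2)) - 3*2)) + 112) + 249 = ((-8 + 1 + 12*((-3 - 4*(-½)) - 6))/(6*((-3 - 4*(-½)) - 6)) + 112) + 249 = ((-8 + 1 + 12*((-3 + 2) - 6))/(6*((-3 + 2) - 6)) + 112) + 249 = ((-8 + 1 + 12*(-1 - 6))/(6*(-1 - 6)) + 112) + 249 = ((⅙)*(-8 + 1 + 12*(-7))/(-7) + 112) + 249 = ((⅙)*(-⅐)*(-8 + 1 - 84) + 112) + 249 = ((⅙)*(-⅐)*(-91) + 112) + 249 = (13/6 + 112) + 249 = 685/6 + 249 = 2179/6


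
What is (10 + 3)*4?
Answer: 52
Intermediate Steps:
(10 + 3)*4 = 13*4 = 52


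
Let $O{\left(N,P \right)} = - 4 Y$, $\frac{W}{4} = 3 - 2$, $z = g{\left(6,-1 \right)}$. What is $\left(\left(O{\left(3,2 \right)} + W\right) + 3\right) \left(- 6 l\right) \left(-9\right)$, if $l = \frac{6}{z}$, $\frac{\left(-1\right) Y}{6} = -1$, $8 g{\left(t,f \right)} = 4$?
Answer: $-11016$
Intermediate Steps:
$g{\left(t,f \right)} = \frac{1}{2}$ ($g{\left(t,f \right)} = \frac{1}{8} \cdot 4 = \frac{1}{2}$)
$Y = 6$ ($Y = \left(-6\right) \left(-1\right) = 6$)
$z = \frac{1}{2} \approx 0.5$
$l = 12$ ($l = 6 \frac{1}{\frac{1}{2}} = 6 \cdot 2 = 12$)
$W = 4$ ($W = 4 \left(3 - 2\right) = 4 \cdot 1 = 4$)
$O{\left(N,P \right)} = -24$ ($O{\left(N,P \right)} = \left(-4\right) 6 = -24$)
$\left(\left(O{\left(3,2 \right)} + W\right) + 3\right) \left(- 6 l\right) \left(-9\right) = \left(\left(-24 + 4\right) + 3\right) \left(\left(-6\right) 12\right) \left(-9\right) = \left(-20 + 3\right) \left(-72\right) \left(-9\right) = \left(-17\right) \left(-72\right) \left(-9\right) = 1224 \left(-9\right) = -11016$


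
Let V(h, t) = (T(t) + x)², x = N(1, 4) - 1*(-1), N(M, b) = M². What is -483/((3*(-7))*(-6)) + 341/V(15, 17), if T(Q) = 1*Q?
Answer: -6257/2166 ≈ -2.8887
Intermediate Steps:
T(Q) = Q
x = 2 (x = 1² - 1*(-1) = 1 + 1 = 2)
V(h, t) = (2 + t)² (V(h, t) = (t + 2)² = (2 + t)²)
-483/((3*(-7))*(-6)) + 341/V(15, 17) = -483/((3*(-7))*(-6)) + 341/((2 + 17)²) = -483/((-21*(-6))) + 341/(19²) = -483/126 + 341/361 = -483*1/126 + 341*(1/361) = -23/6 + 341/361 = -6257/2166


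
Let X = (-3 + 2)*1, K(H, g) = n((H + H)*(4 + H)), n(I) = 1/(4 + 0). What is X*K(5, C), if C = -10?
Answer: -1/4 ≈ -0.25000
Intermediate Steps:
n(I) = 1/4
K(H, g) = 1/4
X = -1 (X = -1*1 = -1)
X*K(5, C) = -1*1/4 = -1/4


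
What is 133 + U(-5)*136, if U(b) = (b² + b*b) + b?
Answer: 6253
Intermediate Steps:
U(b) = b + 2*b² (U(b) = (b² + b²) + b = 2*b² + b = b + 2*b²)
133 + U(-5)*136 = 133 - 5*(1 + 2*(-5))*136 = 133 - 5*(1 - 10)*136 = 133 - 5*(-9)*136 = 133 + 45*136 = 133 + 6120 = 6253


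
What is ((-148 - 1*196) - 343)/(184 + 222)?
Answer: -687/406 ≈ -1.6921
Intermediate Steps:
((-148 - 1*196) - 343)/(184 + 222) = ((-148 - 196) - 343)/406 = (-344 - 343)*(1/406) = -687*1/406 = -687/406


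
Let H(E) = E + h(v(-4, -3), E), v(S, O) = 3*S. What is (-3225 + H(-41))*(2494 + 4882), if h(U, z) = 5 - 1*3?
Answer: -24075264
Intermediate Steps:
h(U, z) = 2 (h(U, z) = 5 - 3 = 2)
H(E) = 2 + E (H(E) = E + 2 = 2 + E)
(-3225 + H(-41))*(2494 + 4882) = (-3225 + (2 - 41))*(2494 + 4882) = (-3225 - 39)*7376 = -3264*7376 = -24075264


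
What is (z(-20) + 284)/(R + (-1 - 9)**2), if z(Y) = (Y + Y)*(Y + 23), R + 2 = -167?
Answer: -164/69 ≈ -2.3768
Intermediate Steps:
R = -169 (R = -2 - 167 = -169)
z(Y) = 2*Y*(23 + Y) (z(Y) = (2*Y)*(23 + Y) = 2*Y*(23 + Y))
(z(-20) + 284)/(R + (-1 - 9)**2) = (2*(-20)*(23 - 20) + 284)/(-169 + (-1 - 9)**2) = (2*(-20)*3 + 284)/(-169 + (-10)**2) = (-120 + 284)/(-169 + 100) = 164/(-69) = 164*(-1/69) = -164/69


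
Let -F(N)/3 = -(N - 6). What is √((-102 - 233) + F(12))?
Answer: I*√317 ≈ 17.805*I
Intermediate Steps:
F(N) = -18 + 3*N (F(N) = -(-3)*(N - 6) = -(-3)*(-6 + N) = -3*(6 - N) = -18 + 3*N)
√((-102 - 233) + F(12)) = √((-102 - 233) + (-18 + 3*12)) = √(-335 + (-18 + 36)) = √(-335 + 18) = √(-317) = I*√317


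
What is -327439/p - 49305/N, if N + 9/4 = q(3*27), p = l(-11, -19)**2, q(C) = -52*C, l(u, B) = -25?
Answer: -1798792241/3511875 ≈ -512.20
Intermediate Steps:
p = 625 (p = (-25)**2 = 625)
N = -16857/4 (N = -9/4 - 156*27 = -9/4 - 52*81 = -9/4 - 4212 = -16857/4 ≈ -4214.3)
-327439/p - 49305/N = -327439/625 - 49305/(-16857/4) = -327439*1/625 - 49305*(-4/16857) = -327439/625 + 65740/5619 = -1798792241/3511875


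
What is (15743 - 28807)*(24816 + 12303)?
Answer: -484922616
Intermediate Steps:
(15743 - 28807)*(24816 + 12303) = -13064*37119 = -484922616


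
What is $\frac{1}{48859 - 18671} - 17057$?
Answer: $- \frac{514916715}{30188} \approx -17057.0$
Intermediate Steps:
$\frac{1}{48859 - 18671} - 17057 = \frac{1}{30188} - 17057 = - \frac{514916715}{30188}$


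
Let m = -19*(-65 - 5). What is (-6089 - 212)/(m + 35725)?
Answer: -6301/37055 ≈ -0.17004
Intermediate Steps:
m = 1330 (m = -19*(-70) = 1330)
(-6089 - 212)/(m + 35725) = (-6089 - 212)/(1330 + 35725) = -6301/37055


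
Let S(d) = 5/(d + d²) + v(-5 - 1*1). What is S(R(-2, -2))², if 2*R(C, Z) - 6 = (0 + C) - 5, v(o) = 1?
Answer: 361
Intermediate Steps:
R(C, Z) = ½ + C/2 (R(C, Z) = 3 + ((0 + C) - 5)/2 = 3 + (C - 5)/2 = 3 + (-5 + C)/2 = 3 + (-5/2 + C/2) = ½ + C/2)
S(d) = 1 + 5/(d + d²) (S(d) = 5/(d + d²) + 1 = 1 + 5/(d + d²))
S(R(-2, -2))² = ((5 + (½ + (½)*(-2)) + (½ + (½)*(-2))²)/((½ + (½)*(-2))*(1 + (½ + (½)*(-2)))))² = ((5 + (½ - 1) + (½ - 1)²)/((½ - 1)*(1 + (½ - 1))))² = ((5 - ½ + (-½)²)/((-½)*(1 - ½)))² = (-2*(5 - ½ + ¼)/½)² = (-2*2*19/4)² = (-19)² = 361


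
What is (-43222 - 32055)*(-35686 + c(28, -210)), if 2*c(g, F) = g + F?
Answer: 2693185229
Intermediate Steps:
c(g, F) = F/2 + g/2 (c(g, F) = (g + F)/2 = (F + g)/2 = F/2 + g/2)
(-43222 - 32055)*(-35686 + c(28, -210)) = (-43222 - 32055)*(-35686 + ((1/2)*(-210) + (1/2)*28)) = -75277*(-35686 + (-105 + 14)) = -75277*(-35686 - 91) = -75277*(-35777) = 2693185229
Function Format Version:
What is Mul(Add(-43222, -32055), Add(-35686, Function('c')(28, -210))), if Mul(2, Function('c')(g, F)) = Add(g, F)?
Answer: 2693185229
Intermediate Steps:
Function('c')(g, F) = Add(Mul(Rational(1, 2), F), Mul(Rational(1, 2), g)) (Function('c')(g, F) = Mul(Rational(1, 2), Add(g, F)) = Mul(Rational(1, 2), Add(F, g)) = Add(Mul(Rational(1, 2), F), Mul(Rational(1, 2), g)))
Mul(Add(-43222, -32055), Add(-35686, Function('c')(28, -210))) = Mul(Add(-43222, -32055), Add(-35686, Add(Mul(Rational(1, 2), -210), Mul(Rational(1, 2), 28)))) = Mul(-75277, Add(-35686, Add(-105, 14))) = Mul(-75277, Add(-35686, -91)) = Mul(-75277, -35777) = 2693185229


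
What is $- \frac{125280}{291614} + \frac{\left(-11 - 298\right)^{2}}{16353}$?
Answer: $\frac{1433049583}{264931319} \approx 5.4091$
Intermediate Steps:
$- \frac{125280}{291614} + \frac{\left(-11 - 298\right)^{2}}{16353} = \left(-125280\right) \frac{1}{291614} + \left(-309\right)^{2} \cdot \frac{1}{16353} = - \frac{62640}{145807} + 95481 \cdot \frac{1}{16353} = - \frac{62640}{145807} + \frac{10609}{1817} = \frac{1433049583}{264931319}$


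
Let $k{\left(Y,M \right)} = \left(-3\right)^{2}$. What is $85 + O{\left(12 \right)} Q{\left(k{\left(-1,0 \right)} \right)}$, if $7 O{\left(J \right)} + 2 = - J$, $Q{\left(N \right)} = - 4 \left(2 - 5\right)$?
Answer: $61$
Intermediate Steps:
$k{\left(Y,M \right)} = 9$
$Q{\left(N \right)} = 12$ ($Q{\left(N \right)} = \left(-4\right) \left(-3\right) = 12$)
$O{\left(J \right)} = - \frac{2}{7} - \frac{J}{7}$ ($O{\left(J \right)} = - \frac{2}{7} + \frac{\left(-1\right) J}{7} = - \frac{2}{7} - \frac{J}{7}$)
$85 + O{\left(12 \right)} Q{\left(k{\left(-1,0 \right)} \right)} = 85 + \left(- \frac{2}{7} - \frac{12}{7}\right) 12 = 85 - 24 = 61$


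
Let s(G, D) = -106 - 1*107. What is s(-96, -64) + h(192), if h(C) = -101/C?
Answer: -40997/192 ≈ -213.53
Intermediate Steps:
s(G, D) = -213 (s(G, D) = -106 - 107 = -213)
s(-96, -64) + h(192) = -213 - 101/192 = -40997/192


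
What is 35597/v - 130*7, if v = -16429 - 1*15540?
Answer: -29127387/31969 ≈ -911.11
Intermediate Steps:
v = -31969 (v = -16429 - 15540 = -31969)
35597/v - 130*7 = 35597/(-31969) - 130*7 = 35597*(-1/31969) - 910 = -35597/31969 - 910 = -29127387/31969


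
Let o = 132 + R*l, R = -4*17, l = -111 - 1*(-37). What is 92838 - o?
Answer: 87674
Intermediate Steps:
l = -74 (l = -111 + 37 = -74)
R = -68
o = 5164 (o = 132 - 68*(-74) = 132 + 5032 = 5164)
92838 - o = 92838 - 1*5164 = 92838 - 5164 = 87674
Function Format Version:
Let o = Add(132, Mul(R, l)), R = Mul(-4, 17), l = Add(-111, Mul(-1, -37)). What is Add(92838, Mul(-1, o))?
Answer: 87674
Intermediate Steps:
l = -74 (l = Add(-111, 37) = -74)
R = -68
o = 5164 (o = Add(132, Mul(-68, -74)) = Add(132, 5032) = 5164)
Add(92838, Mul(-1, o)) = Add(92838, Mul(-1, 5164)) = Add(92838, -5164) = 87674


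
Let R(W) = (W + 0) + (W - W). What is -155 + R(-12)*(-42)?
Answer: 349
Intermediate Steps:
R(W) = W (R(W) = W + 0 = W)
-155 + R(-12)*(-42) = -155 - 12*(-42) = -155 + 504 = 349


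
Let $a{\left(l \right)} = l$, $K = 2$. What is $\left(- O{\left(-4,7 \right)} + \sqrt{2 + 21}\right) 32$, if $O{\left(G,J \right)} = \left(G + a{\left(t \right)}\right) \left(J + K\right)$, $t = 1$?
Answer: $864 + 32 \sqrt{23} \approx 1017.5$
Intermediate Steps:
$O{\left(G,J \right)} = \left(1 + G\right) \left(2 + J\right)$ ($O{\left(G,J \right)} = \left(G + 1\right) \left(J + 2\right) = \left(1 + G\right) \left(2 + J\right)$)
$\left(- O{\left(-4,7 \right)} + \sqrt{2 + 21}\right) 32 = \left(- (2 + 7 + 2 \left(-4\right) - 28) + \sqrt{2 + 21}\right) 32 = \left(- (2 + 7 - 8 - 28) + \sqrt{23}\right) 32 = \left(\left(-1\right) \left(-27\right) + \sqrt{23}\right) 32 = \left(27 + \sqrt{23}\right) 32 = 864 + 32 \sqrt{23}$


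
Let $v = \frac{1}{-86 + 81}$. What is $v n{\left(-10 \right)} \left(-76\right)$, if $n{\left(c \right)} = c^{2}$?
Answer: $1520$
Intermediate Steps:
$v = - \frac{1}{5}$ ($v = \frac{1}{-5} = - \frac{1}{5} \approx -0.2$)
$v n{\left(-10 \right)} \left(-76\right) = - \frac{\left(-10\right)^{2}}{5} \left(-76\right) = \left(- \frac{1}{5}\right) 100 \left(-76\right) = \left(-20\right) \left(-76\right) = 1520$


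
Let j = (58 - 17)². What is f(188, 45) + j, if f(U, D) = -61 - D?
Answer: 1575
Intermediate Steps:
j = 1681 (j = 41² = 1681)
f(188, 45) + j = (-61 - 1*45) + 1681 = (-61 - 45) + 1681 = -106 + 1681 = 1575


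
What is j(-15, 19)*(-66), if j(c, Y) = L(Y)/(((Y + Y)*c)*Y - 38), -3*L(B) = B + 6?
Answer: -25/494 ≈ -0.050607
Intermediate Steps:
L(B) = -2 - B/3 (L(B) = -(B + 6)/3 = -(6 + B)/3 = -2 - B/3)
j(c, Y) = (-2 - Y/3)/(-38 + 2*c*Y²) (j(c, Y) = (-2 - Y/3)/(((Y + Y)*c)*Y - 38) = (-2 - Y/3)/(((2*Y)*c)*Y - 38) = (-2 - Y/3)/((2*Y*c)*Y - 38) = (-2 - Y/3)/(2*c*Y² - 38) = (-2 - Y/3)/(-38 + 2*c*Y²))
j(-15, 19)*(-66) = ((-6 - 1*19)/(6*(-19 - 15*19²)))*(-66) = ((-6 - 19)/(6*(-19 - 15*361)))*(-66) = ((⅙)*(-25)/(-19 - 5415))*(-66) = ((⅙)*(-25)/(-5434))*(-66) = ((⅙)*(-1/5434)*(-25))*(-66) = (25/32604)*(-66) = -25/494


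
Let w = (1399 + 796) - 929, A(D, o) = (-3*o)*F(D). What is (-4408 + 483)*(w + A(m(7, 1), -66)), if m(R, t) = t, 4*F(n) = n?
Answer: -10326675/2 ≈ -5.1633e+6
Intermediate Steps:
F(n) = n/4
A(D, o) = -3*D*o/4 (A(D, o) = (-3*o)*(D/4) = -3*D*o/4)
w = 1266 (w = 2195 - 929 = 1266)
(-4408 + 483)*(w + A(m(7, 1), -66)) = (-4408 + 483)*(1266 - 3/4*1*(-66)) = -3925*(1266 + 99/2) = -3925*2631/2 = -10326675/2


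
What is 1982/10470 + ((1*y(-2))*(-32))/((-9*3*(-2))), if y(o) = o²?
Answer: -102761/47115 ≈ -2.1811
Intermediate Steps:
1982/10470 + ((1*y(-2))*(-32))/((-9*3*(-2))) = 1982/10470 + ((1*(-2)²)*(-32))/((-9*3*(-2))) = 1982*(1/10470) + ((1*4)*(-32))/((-27*(-2))) = 991/5235 + (4*(-32))/54 = 991/5235 - 128*1/54 = 991/5235 - 64/27 = -102761/47115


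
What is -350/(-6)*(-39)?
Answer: -2275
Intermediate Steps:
-350/(-6)*(-39) = -350*(-1)/6*(-39) = -14*(-25/6)*(-39) = (175/3)*(-39) = -2275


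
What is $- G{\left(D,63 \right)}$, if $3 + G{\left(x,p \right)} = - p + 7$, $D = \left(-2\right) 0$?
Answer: $59$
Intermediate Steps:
$D = 0$
$G{\left(x,p \right)} = 4 - p$ ($G{\left(x,p \right)} = -3 - \left(-7 + p\right) = 4 - p$)
$- G{\left(D,63 \right)} = - (4 - 63) = \left(-1\right) \left(-59\right) = 59$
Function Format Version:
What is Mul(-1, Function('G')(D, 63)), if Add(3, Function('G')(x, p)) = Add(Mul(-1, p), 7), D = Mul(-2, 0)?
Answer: 59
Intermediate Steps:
D = 0
Function('G')(x, p) = Add(4, Mul(-1, p)) (Function('G')(x, p) = Add(-3, Add(Mul(-1, p), 7)) = Add(-3, Add(7, Mul(-1, p))) = Add(4, Mul(-1, p)))
Mul(-1, Function('G')(D, 63)) = Mul(-1, Add(4, Mul(-1, 63))) = Mul(-1, Add(4, -63)) = Mul(-1, -59) = 59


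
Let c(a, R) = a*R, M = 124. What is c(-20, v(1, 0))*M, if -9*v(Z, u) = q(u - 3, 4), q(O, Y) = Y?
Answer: 9920/9 ≈ 1102.2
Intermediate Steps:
v(Z, u) = -4/9 (v(Z, u) = -⅑*4 = -4/9)
c(a, R) = R*a
c(-20, v(1, 0))*M = -4/9*(-20)*124 = (80/9)*124 = 9920/9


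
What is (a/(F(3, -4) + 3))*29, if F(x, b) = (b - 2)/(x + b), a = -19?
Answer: -551/9 ≈ -61.222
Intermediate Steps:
F(x, b) = (-2 + b)/(b + x)
(a/(F(3, -4) + 3))*29 = (-19/((-2 - 4)/(-4 + 3) + 3))*29 = (-19/(-6/(-1) + 3))*29 = (-19/(-1*(-6) + 3))*29 = (-19/(6 + 3))*29 = (-19/9)*29 = ((⅑)*(-19))*29 = -19/9*29 = -551/9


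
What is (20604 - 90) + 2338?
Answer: 22852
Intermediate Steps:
(20604 - 90) + 2338 = 20514 + 2338 = 22852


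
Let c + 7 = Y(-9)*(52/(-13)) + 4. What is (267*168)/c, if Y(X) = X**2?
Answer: -14952/109 ≈ -137.17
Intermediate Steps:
c = -327 (c = -7 + ((-9)**2*(52/(-13)) + 4) = -7 + (81*(52*(-1/13)) + 4) = -7 + (81*(-4) + 4) = -7 + (-324 + 4) = -7 - 320 = -327)
(267*168)/c = (267*168)/(-327) = 44856*(-1/327) = -14952/109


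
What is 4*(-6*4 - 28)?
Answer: -208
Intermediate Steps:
4*(-6*4 - 28) = 4*(-24 - 28) = 4*(-52) = -208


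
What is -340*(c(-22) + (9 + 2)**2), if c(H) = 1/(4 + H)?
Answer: -370090/9 ≈ -41121.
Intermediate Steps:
-340*(c(-22) + (9 + 2)**2) = -340*(1/(4 - 22) + (9 + 2)**2) = -340*(1/(-18) + 11**2) = -340*(-1/18 + 121) = -340*2177/18 = -370090/9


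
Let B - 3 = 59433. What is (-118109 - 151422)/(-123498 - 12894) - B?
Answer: -8106325381/136392 ≈ -59434.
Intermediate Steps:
B = 59436 (B = 3 + 59433 = 59436)
(-118109 - 151422)/(-123498 - 12894) - B = (-118109 - 151422)/(-123498 - 12894) - 1*59436 = -269531/(-136392) - 59436 = -269531*(-1/136392) - 59436 = 269531/136392 - 59436 = -8106325381/136392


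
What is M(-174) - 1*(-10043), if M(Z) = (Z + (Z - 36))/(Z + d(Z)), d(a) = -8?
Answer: 914105/91 ≈ 10045.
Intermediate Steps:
M(Z) = (-36 + 2*Z)/(-8 + Z) (M(Z) = (Z + (Z - 36))/(Z - 8) = (Z + (-36 + Z))/(-8 + Z) = (-36 + 2*Z)/(-8 + Z))
M(-174) - 1*(-10043) = 2*(-18 - 174)/(-8 - 174) - 1*(-10043) = 2*(-192)/(-182) + 10043 = 2*(-1/182)*(-192) + 10043 = 192/91 + 10043 = 914105/91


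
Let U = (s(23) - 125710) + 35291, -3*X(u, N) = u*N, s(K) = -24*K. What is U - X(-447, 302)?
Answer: -135969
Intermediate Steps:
X(u, N) = -N*u/3 (X(u, N) = -u*N/3 = -N*u/3)
U = -90971 (U = (-24*23 - 125710) + 35291 = (-552 - 125710) + 35291 = -126262 + 35291 = -90971)
U - X(-447, 302) = -90971 - (-1)*302*(-447)/3 = -90971 - 1*44998 = -90971 - 44998 = -135969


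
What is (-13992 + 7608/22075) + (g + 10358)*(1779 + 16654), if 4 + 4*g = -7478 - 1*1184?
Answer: 6665763814341/44150 ≈ 1.5098e+8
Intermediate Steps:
g = -4333/2 (g = -1 + (-7478 - 1*1184)/4 = -1 + (-7478 - 1184)/4 = -1 + (¼)*(-8662) = -1 - 4331/2 = -4333/2 ≈ -2166.5)
(-13992 + 7608/22075) + (g + 10358)*(1779 + 16654) = (-13992 + 7608/22075) + (-4333/2 + 10358)*(1779 + 16654) = (-13992 + 7608*(1/22075)) + (16383/2)*18433 = (-13992 + 7608/22075) + 301987839/2 = -308865792/22075 + 301987839/2 = 6665763814341/44150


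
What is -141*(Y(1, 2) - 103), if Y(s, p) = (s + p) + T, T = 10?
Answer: 12690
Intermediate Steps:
Y(s, p) = 10 + p + s (Y(s, p) = (s + p) + 10 = (p + s) + 10 = 10 + p + s)
-141*(Y(1, 2) - 103) = -141*((10 + 2 + 1) - 103) = -141*(13 - 103) = -141*(-90) = 12690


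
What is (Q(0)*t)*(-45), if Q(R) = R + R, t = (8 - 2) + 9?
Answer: 0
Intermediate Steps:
t = 15 (t = 6 + 9 = 15)
Q(R) = 2*R
(Q(0)*t)*(-45) = ((2*0)*15)*(-45) = (0*15)*(-45) = 0*(-45) = 0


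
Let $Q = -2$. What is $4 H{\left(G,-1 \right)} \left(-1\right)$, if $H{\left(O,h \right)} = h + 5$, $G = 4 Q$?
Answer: $-16$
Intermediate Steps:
$G = -8$ ($G = 4 \left(-2\right) = -8$)
$H{\left(O,h \right)} = 5 + h$
$4 H{\left(G,-1 \right)} \left(-1\right) = 4 \left(5 - 1\right) \left(-1\right) = 4 \cdot 4 \left(-1\right) = 16 \left(-1\right) = -16$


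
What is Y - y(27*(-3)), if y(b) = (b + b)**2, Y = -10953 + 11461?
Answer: -25736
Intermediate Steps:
Y = 508
y(b) = 4*b**2 (y(b) = (2*b)**2 = 4*b**2)
Y - y(27*(-3)) = 508 - 4*(27*(-3))**2 = 508 - 4*(-81)**2 = 508 - 4*6561 = 508 - 1*26244 = 508 - 26244 = -25736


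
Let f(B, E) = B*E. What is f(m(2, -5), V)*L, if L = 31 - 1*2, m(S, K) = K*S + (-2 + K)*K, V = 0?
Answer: 0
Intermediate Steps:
m(S, K) = K*S + K*(-2 + K)
L = 29 (L = 31 - 2 = 29)
f(m(2, -5), V)*L = (-5*(-2 - 5 + 2)*0)*29 = (-5*(-5)*0)*29 = (25*0)*29 = 0*29 = 0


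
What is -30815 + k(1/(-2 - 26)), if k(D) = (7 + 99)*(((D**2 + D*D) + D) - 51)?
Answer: -7100005/196 ≈ -36225.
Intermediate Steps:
k(D) = -5406 + 106*D + 212*D**2 (k(D) = 106*(((D**2 + D**2) + D) - 51) = 106*((2*D**2 + D) - 51) = 106*((D + 2*D**2) - 51) = 106*(-51 + D + 2*D**2) = -5406 + 106*D + 212*D**2)
-30815 + k(1/(-2 - 26)) = -30815 + (-5406 + 106/(-2 - 26) + 212*(1/(-2 - 26))**2) = -30815 + (-5406 + 106/(-28) + 212*(1/(-28))**2) = -30815 + (-5406 + 106*(-1/28) + 212*(-1/28)**2) = -30815 + (-5406 - 53/14 + 212*(1/784)) = -30815 + (-5406 - 53/14 + 53/196) = -30815 - 1060265/196 = -7100005/196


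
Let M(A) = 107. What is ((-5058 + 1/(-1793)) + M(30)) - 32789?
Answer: -67667821/1793 ≈ -37740.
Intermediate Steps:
((-5058 + 1/(-1793)) + M(30)) - 32789 = ((-5058 + 1/(-1793)) + 107) - 32789 = ((-5058 - 1/1793) + 107) - 32789 = (-9068995/1793 + 107) - 32789 = -8877144/1793 - 32789 = -67667821/1793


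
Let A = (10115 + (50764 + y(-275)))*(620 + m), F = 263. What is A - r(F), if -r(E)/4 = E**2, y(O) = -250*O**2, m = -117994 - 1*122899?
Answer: 4528034102959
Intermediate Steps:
m = -240893 (m = -117994 - 122899 = -240893)
r(E) = -4*E**2
A = 4528033826283 (A = (10115 + (50764 - 250*(-275)**2))*(620 - 240893) = (10115 + (50764 - 250*75625))*(-240273) = (10115 + (50764 - 18906250))*(-240273) = (10115 - 18855486)*(-240273) = -18845371*(-240273) = 4528033826283)
A - r(F) = 4528033826283 - (-4)*263**2 = 4528033826283 - (-4)*69169 = 4528033826283 - 1*(-276676) = 4528033826283 + 276676 = 4528034102959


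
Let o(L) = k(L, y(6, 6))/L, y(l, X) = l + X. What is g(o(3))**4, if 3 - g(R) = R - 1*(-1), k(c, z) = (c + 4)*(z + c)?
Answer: 1185921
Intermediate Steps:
y(l, X) = X + l
k(c, z) = (4 + c)*(c + z)
o(L) = (48 + L**2 + 16*L)/L (o(L) = (L**2 + 4*L + 4*(6 + 6) + L*(6 + 6))/L = (L**2 + 4*L + 4*12 + L*12)/L = (L**2 + 4*L + 48 + 12*L)/L = (48 + L**2 + 16*L)/L)
g(R) = 2 - R (g(R) = 3 - (R - 1*(-1)) = 3 - (R + 1) = 3 - (1 + R) = 3 + (-1 - R) = 2 - R)
g(o(3))**4 = (2 - (16 + 3 + 48/3))**4 = (2 - (16 + 3 + 48*(1/3)))**4 = (2 - (16 + 3 + 16))**4 = (2 - 1*35)**4 = (2 - 35)**4 = (-33)**4 = 1185921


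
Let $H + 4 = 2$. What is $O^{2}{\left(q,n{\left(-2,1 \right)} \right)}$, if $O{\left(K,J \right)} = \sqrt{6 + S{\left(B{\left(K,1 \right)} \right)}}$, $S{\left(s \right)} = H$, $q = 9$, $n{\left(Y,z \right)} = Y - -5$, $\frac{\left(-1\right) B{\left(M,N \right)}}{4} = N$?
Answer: $4$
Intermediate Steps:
$H = -2$ ($H = -4 + 2 = -2$)
$B{\left(M,N \right)} = - 4 N$
$n{\left(Y,z \right)} = 5 + Y$ ($n{\left(Y,z \right)} = Y + 5 = 5 + Y$)
$S{\left(s \right)} = -2$
$O{\left(K,J \right)} = 2$ ($O{\left(K,J \right)} = \sqrt{6 - 2} = \sqrt{4} = 2$)
$O^{2}{\left(q,n{\left(-2,1 \right)} \right)} = 2^{2} = 4$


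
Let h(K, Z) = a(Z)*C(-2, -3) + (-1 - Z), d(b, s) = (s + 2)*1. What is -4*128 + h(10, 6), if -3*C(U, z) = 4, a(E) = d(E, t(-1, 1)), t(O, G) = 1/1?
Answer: -523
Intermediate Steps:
t(O, G) = 1
d(b, s) = 2 + s (d(b, s) = (2 + s)*1 = 2 + s)
a(E) = 3 (a(E) = 2 + 1 = 3)
C(U, z) = -4/3 (C(U, z) = -1/3*4 = -4/3)
h(K, Z) = -5 - Z (h(K, Z) = 3*(-4/3) + (-1 - Z) = -4 + (-1 - Z) = -5 - Z)
-4*128 + h(10, 6) = -4*128 + (-5 - 1*6) = -512 + (-5 - 6) = -512 - 11 = -523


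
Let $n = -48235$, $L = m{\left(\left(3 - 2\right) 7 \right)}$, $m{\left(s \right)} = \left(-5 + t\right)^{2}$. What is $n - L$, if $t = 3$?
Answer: $-48239$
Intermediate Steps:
$m{\left(s \right)} = 4$ ($m{\left(s \right)} = \left(-5 + 3\right)^{2} = \left(-2\right)^{2} = 4$)
$L = 4$
$n - L = -48235 - 4 = -48239$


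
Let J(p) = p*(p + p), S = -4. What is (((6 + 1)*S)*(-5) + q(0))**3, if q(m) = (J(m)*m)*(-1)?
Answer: 2744000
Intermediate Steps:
J(p) = 2*p**2 (J(p) = p*(2*p) = 2*p**2)
q(m) = -2*m**3 (q(m) = ((2*m**2)*m)*(-1) = (2*m**3)*(-1) = -2*m**3)
(((6 + 1)*S)*(-5) + q(0))**3 = (((6 + 1)*(-4))*(-5) - 2*0**3)**3 = ((7*(-4))*(-5) - 2*0)**3 = (-28*(-5) + 0)**3 = (140 + 0)**3 = 140**3 = 2744000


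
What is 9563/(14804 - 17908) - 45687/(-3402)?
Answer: 18213187/1759968 ≈ 10.349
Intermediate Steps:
9563/(14804 - 17908) - 45687/(-3402) = 9563/(-3104) - 45687*(-1/3402) = 9563*(-1/3104) + 15229/1134 = -9563/3104 + 15229/1134 = 18213187/1759968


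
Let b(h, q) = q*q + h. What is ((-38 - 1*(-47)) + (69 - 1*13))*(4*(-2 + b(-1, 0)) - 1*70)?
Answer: -5330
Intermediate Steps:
b(h, q) = h + q**2 (b(h, q) = q**2 + h = h + q**2)
((-38 - 1*(-47)) + (69 - 1*13))*(4*(-2 + b(-1, 0)) - 1*70) = ((-38 - 1*(-47)) + (69 - 1*13))*(4*(-2 + (-1 + 0**2)) - 1*70) = ((-38 + 47) + (69 - 13))*(4*(-2 + (-1 + 0)) - 70) = (9 + 56)*(4*(-2 - 1) - 70) = 65*(4*(-3) - 70) = 65*(-12 - 70) = 65*(-82) = -5330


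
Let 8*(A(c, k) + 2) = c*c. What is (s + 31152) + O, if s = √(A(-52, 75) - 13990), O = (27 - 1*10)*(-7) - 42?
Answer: 30991 + I*√13654 ≈ 30991.0 + 116.85*I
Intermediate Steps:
A(c, k) = -2 + c²/8 (A(c, k) = -2 + (c*c)/8 = -2 + c²/8)
O = -161 (O = (27 - 10)*(-7) - 42 = 17*(-7) - 42 = -119 - 42 = -161)
s = I*√13654 (s = √((-2 + (⅛)*(-52)²) - 13990) = √((-2 + (⅛)*2704) - 13990) = √((-2 + 338) - 13990) = √(336 - 13990) = √(-13654) = I*√13654 ≈ 116.85*I)
(s + 31152) + O = (I*√13654 + 31152) - 161 = (31152 + I*√13654) - 161 = 30991 + I*√13654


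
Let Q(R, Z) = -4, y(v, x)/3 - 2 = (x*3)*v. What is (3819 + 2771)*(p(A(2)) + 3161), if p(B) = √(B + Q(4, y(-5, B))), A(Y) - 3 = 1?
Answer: 20830990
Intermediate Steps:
y(v, x) = 6 + 9*v*x (y(v, x) = 6 + 3*((x*3)*v) = 6 + 3*((3*x)*v) = 6 + 3*(3*v*x) = 6 + 9*v*x)
A(Y) = 4 (A(Y) = 3 + 1 = 4)
p(B) = √(-4 + B) (p(B) = √(B - 4) = √(-4 + B))
(3819 + 2771)*(p(A(2)) + 3161) = (3819 + 2771)*(√(-4 + 4) + 3161) = 6590*(√0 + 3161) = 6590*(0 + 3161) = 6590*3161 = 20830990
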